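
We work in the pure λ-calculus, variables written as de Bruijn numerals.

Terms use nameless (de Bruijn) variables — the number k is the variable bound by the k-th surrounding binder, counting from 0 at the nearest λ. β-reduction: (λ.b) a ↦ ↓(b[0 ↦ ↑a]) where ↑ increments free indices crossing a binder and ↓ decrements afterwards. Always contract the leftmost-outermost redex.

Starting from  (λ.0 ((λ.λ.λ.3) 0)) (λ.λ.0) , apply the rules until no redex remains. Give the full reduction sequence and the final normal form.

  start: (λ.0 ((λ.λ.λ.3) 0)) (λ.λ.0)
  step 1: (λ.λ.0) ((λ.λ.λ.λ.λ.0) (λ.λ.0))
  step 2: λ.0

Answer: normal form = λ.0  (in 2 steps)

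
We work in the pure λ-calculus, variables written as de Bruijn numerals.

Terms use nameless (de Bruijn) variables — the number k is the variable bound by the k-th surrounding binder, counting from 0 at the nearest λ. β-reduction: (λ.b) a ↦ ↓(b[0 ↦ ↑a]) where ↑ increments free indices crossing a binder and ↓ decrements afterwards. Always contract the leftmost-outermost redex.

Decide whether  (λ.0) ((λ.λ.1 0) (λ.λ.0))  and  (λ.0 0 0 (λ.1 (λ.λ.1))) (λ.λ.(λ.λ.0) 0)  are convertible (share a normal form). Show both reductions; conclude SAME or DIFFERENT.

Term A:
  start: (λ.0) ((λ.λ.1 0) (λ.λ.0))
  step 1: (λ.λ.1 0) (λ.λ.0)
  step 2: λ.(λ.λ.0) 0
  step 3: λ.λ.0

Term B:
  start: (λ.0 0 0 (λ.1 (λ.λ.1))) (λ.λ.(λ.λ.0) 0)
  step 1: (λ.λ.(λ.λ.0) 0) (λ.λ.(λ.λ.0) 0) (λ.λ.(λ.λ.0) 0) (λ.(λ.λ.(λ.λ.0) 0) (λ.λ.1))
  step 2: (λ.(λ.λ.0) 0) (λ.λ.(λ.λ.0) 0) (λ.(λ.λ.(λ.λ.0) 0) (λ.λ.1))
  step 3: (λ.λ.0) (λ.λ.(λ.λ.0) 0) (λ.(λ.λ.(λ.λ.0) 0) (λ.λ.1))
  step 4: (λ.0) (λ.(λ.λ.(λ.λ.0) 0) (λ.λ.1))
  step 5: λ.(λ.λ.(λ.λ.0) 0) (λ.λ.1)
  step 6: λ.λ.(λ.λ.0) 0
  step 7: λ.λ.λ.0

Answer: DIFFERENT — A ⇓ λ.λ.0, B ⇓ λ.λ.λ.0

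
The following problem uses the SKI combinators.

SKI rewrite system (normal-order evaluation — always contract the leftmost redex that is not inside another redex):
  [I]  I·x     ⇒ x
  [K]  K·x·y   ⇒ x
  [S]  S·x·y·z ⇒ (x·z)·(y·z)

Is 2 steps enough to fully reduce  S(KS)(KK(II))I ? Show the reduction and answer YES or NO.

Answer: NO — after 2 steps the term is S(KK(II)I), not yet normal

Reduction:
  start: S(KS)(KK(II))I
  [1] KSI(KK(II)I)
  [2] S(KK(II)I)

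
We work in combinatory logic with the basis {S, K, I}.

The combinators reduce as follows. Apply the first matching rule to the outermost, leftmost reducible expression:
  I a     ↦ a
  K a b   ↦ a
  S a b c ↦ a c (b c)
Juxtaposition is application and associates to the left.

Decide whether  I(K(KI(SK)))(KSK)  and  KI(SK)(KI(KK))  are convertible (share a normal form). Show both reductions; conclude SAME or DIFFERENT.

Answer: SAME — A ⇓ I, B ⇓ I

Derivation:
Term A:
  start: I(K(KI(SK)))(KSK)
  step 1: K(KI(SK))(KSK)
  step 2: KI(SK)
  step 3: I

Term B:
  start: KI(SK)(KI(KK))
  step 1: I(KI(KK))
  step 2: KI(KK)
  step 3: I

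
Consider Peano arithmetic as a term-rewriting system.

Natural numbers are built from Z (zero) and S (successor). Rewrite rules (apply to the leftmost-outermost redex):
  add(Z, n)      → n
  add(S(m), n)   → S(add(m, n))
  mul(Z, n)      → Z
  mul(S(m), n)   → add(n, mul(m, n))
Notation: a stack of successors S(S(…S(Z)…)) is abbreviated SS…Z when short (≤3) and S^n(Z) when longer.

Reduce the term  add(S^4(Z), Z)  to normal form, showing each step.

  start: add(S^4(Z), Z)
  [1] S(add(SSSZ, Z))
  [2] S(S(add(SSZ, Z)))
  [3] S(S(S(add(SZ, Z))))
  [4] S(S(S(S(add(Z, Z)))))
  [5] S^4(Z)

Answer: normal form = S^4(Z)  (in 5 steps)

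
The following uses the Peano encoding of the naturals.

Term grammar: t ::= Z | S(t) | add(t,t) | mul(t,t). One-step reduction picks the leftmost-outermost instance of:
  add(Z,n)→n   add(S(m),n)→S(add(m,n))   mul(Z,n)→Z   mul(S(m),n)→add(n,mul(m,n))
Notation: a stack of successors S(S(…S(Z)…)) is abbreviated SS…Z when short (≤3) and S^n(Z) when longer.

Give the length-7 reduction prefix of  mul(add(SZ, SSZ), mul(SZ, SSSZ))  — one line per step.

  start: mul(add(SZ, SSZ), mul(SZ, SSSZ))
  [1] mul(S(add(Z, SSZ)), mul(SZ, SSSZ))
  [2] add(mul(SZ, SSSZ), mul(add(Z, SSZ), mul(SZ, SSSZ)))
  [3] add(add(SSSZ, mul(Z, SSSZ)), mul(add(Z, SSZ), mul(SZ, SSSZ)))
  [4] add(S(add(SSZ, mul(Z, SSSZ))), mul(add(Z, SSZ), mul(SZ, SSSZ)))
  [5] S(add(add(SSZ, mul(Z, SSSZ)), mul(add(Z, SSZ), mul(SZ, SSSZ))))
  [6] S(add(S(add(SZ, mul(Z, SSSZ))), mul(add(Z, SSZ), mul(SZ, SSSZ))))
  [7] S(S(add(add(SZ, mul(Z, SSSZ)), mul(add(Z, SSZ), mul(SZ, SSSZ)))))

Answer: after 7 steps: S(S(add(add(SZ, mul(Z, SSSZ)), mul(add(Z, SSZ), mul(SZ, SSSZ)))))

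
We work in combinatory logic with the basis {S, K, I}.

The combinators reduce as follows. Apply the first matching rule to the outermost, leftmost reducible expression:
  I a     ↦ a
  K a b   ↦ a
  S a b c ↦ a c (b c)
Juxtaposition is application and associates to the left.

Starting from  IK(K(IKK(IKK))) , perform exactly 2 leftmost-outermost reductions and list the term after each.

Answer: after 2 steps: K(K(KK(IKK)))

Reduction:
  start: IK(K(IKK(IKK)))
  [1] K(K(IKK(IKK)))
  [2] K(K(KK(IKK)))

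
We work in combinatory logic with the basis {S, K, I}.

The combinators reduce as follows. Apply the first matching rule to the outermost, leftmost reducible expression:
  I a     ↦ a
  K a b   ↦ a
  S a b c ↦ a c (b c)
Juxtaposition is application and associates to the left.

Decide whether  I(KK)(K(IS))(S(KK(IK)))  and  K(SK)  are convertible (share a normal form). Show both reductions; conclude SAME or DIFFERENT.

Term A:
  start: I(KK)(K(IS))(S(KK(IK)))
  →1  KK(K(IS))(S(KK(IK)))
  →2  K(S(KK(IK)))
  →3  K(SK)

Term B:
  start: K(SK)

Answer: SAME — A ⇓ K(SK), B ⇓ K(SK)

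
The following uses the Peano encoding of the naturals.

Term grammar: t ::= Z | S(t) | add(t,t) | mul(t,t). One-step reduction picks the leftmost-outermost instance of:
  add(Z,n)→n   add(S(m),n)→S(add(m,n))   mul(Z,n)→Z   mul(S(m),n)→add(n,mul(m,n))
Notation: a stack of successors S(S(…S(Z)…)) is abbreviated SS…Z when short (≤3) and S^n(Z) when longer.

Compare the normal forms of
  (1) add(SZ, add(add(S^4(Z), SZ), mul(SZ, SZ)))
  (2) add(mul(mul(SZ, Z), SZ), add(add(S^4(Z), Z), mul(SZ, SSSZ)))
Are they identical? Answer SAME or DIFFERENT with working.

Term A:
  start: add(SZ, add(add(S^4(Z), SZ), mul(SZ, SZ)))
  →1  S(add(Z, add(add(S^4(Z), SZ), mul(SZ, SZ))))
  →2  S(add(add(S^4(Z), SZ), mul(SZ, SZ)))
  →3  S(add(S(add(SSSZ, SZ)), mul(SZ, SZ)))
  →4  S(S(add(add(SSSZ, SZ), mul(SZ, SZ))))
  →5  S(S(add(S(add(SSZ, SZ)), mul(SZ, SZ))))
  →6  S(S(S(add(add(SSZ, SZ), mul(SZ, SZ)))))
  →7  S(S(S(add(S(add(SZ, SZ)), mul(SZ, SZ)))))
  →8  S(S(S(S(add(add(SZ, SZ), mul(SZ, SZ))))))
  →9  S(S(S(S(add(S(add(Z, SZ)), mul(SZ, SZ))))))
  →10  S(S(S(S(S(add(add(Z, SZ), mul(SZ, SZ)))))))
  →11  S(S(S(S(S(add(SZ, mul(SZ, SZ)))))))
  →12  S(S(S(S(S(S(add(Z, mul(SZ, SZ))))))))
  →13  S(S(S(S(S(S(mul(SZ, SZ)))))))
  →14  S(S(S(S(S(S(add(SZ, mul(Z, SZ))))))))
  →15  S(S(S(S(S(S(S(add(Z, mul(Z, SZ)))))))))
  →16  S(S(S(S(S(S(S(mul(Z, SZ))))))))
  →17  S^7(Z)

Term B:
  start: add(mul(mul(SZ, Z), SZ), add(add(S^4(Z), Z), mul(SZ, SSSZ)))
  →1  add(mul(add(Z, mul(Z, Z)), SZ), add(add(S^4(Z), Z), mul(SZ, SSSZ)))
  →2  add(mul(mul(Z, Z), SZ), add(add(S^4(Z), Z), mul(SZ, SSSZ)))
  →3  add(mul(Z, SZ), add(add(S^4(Z), Z), mul(SZ, SSSZ)))
  →4  add(Z, add(add(S^4(Z), Z), mul(SZ, SSSZ)))
  →5  add(add(S^4(Z), Z), mul(SZ, SSSZ))
  →6  add(S(add(SSSZ, Z)), mul(SZ, SSSZ))
  →7  S(add(add(SSSZ, Z), mul(SZ, SSSZ)))
  →8  S(add(S(add(SSZ, Z)), mul(SZ, SSSZ)))
  →9  S(S(add(add(SSZ, Z), mul(SZ, SSSZ))))
  →10  S(S(add(S(add(SZ, Z)), mul(SZ, SSSZ))))
  →11  S(S(S(add(add(SZ, Z), mul(SZ, SSSZ)))))
  →12  S(S(S(add(S(add(Z, Z)), mul(SZ, SSSZ)))))
  →13  S(S(S(S(add(add(Z, Z), mul(SZ, SSSZ))))))
  →14  S(S(S(S(add(Z, mul(SZ, SSSZ))))))
  →15  S(S(S(S(mul(SZ, SSSZ)))))
  →16  S(S(S(S(add(SSSZ, mul(Z, SSSZ))))))
  →17  S(S(S(S(S(add(SSZ, mul(Z, SSSZ)))))))
  →18  S(S(S(S(S(S(add(SZ, mul(Z, SSSZ))))))))
  →19  S(S(S(S(S(S(S(add(Z, mul(Z, SSSZ)))))))))
  →20  S(S(S(S(S(S(S(mul(Z, SSSZ))))))))
  →21  S^7(Z)

Answer: SAME — A ⇓ S^7(Z), B ⇓ S^7(Z)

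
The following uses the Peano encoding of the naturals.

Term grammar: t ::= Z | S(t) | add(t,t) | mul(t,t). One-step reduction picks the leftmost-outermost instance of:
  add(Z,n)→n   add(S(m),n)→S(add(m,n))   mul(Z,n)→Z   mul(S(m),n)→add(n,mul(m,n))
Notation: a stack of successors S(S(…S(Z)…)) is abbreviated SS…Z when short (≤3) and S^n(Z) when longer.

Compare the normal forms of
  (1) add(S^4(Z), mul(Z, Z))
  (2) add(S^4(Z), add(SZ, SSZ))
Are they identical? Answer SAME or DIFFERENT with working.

Term A:
  start: add(S^4(Z), mul(Z, Z))
  [1] S(add(SSSZ, mul(Z, Z)))
  [2] S(S(add(SSZ, mul(Z, Z))))
  [3] S(S(S(add(SZ, mul(Z, Z)))))
  [4] S(S(S(S(add(Z, mul(Z, Z))))))
  [5] S(S(S(S(mul(Z, Z)))))
  [6] S^4(Z)

Term B:
  start: add(S^4(Z), add(SZ, SSZ))
  [1] S(add(SSSZ, add(SZ, SSZ)))
  [2] S(S(add(SSZ, add(SZ, SSZ))))
  [3] S(S(S(add(SZ, add(SZ, SSZ)))))
  [4] S(S(S(S(add(Z, add(SZ, SSZ))))))
  [5] S(S(S(S(add(SZ, SSZ)))))
  [6] S(S(S(S(S(add(Z, SSZ))))))
  [7] S^7(Z)

Answer: DIFFERENT — A ⇓ S^4(Z), B ⇓ S^7(Z)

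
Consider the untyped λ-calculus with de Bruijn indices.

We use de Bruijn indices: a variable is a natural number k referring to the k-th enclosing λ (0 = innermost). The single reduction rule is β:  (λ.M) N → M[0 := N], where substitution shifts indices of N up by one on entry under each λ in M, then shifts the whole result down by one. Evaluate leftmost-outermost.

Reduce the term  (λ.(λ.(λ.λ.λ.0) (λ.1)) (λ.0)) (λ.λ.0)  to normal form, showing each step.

Answer: normal form = λ.λ.0  (in 3 steps)

Derivation:
  start: (λ.(λ.(λ.λ.λ.0) (λ.1)) (λ.0)) (λ.λ.0)
  step 1: (λ.(λ.λ.λ.0) (λ.1)) (λ.0)
  step 2: (λ.λ.λ.0) (λ.λ.0)
  step 3: λ.λ.0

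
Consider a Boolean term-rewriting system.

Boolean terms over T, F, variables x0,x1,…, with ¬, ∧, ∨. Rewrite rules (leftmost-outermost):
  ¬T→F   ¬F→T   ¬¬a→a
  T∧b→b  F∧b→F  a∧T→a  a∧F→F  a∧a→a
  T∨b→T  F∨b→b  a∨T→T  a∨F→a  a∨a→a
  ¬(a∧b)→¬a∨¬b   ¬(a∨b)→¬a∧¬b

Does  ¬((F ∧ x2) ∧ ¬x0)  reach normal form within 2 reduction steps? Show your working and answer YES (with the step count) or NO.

  start: ¬((F ∧ x2) ∧ ¬x0)
  step 1: ¬(F ∧ x2) ∨ ¬¬x0
  step 2: (¬F ∨ ¬x2) ∨ ¬¬x0

Answer: NO — after 2 steps the term is (¬F ∨ ¬x2) ∨ ¬¬x0, not yet normal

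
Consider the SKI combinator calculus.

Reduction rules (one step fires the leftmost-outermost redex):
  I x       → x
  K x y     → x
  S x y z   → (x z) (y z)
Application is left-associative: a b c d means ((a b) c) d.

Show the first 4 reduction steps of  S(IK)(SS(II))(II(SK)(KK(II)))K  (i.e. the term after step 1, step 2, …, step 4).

  start: S(IK)(SS(II))(II(SK)(KK(II)))K
  step 1: IK(II(SK)(KK(II)))(SS(II)(II(SK)(KK(II))))K
  step 2: K(II(SK)(KK(II)))(SS(II)(II(SK)(KK(II))))K
  step 3: II(SK)(KK(II))K
  step 4: I(SK)(KK(II))K

Answer: after 4 steps: I(SK)(KK(II))K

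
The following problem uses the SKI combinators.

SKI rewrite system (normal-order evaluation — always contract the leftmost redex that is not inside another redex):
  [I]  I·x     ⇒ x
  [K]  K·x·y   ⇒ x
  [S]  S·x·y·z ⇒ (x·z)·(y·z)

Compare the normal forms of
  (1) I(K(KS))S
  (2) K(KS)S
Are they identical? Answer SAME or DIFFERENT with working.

Term A:
  start: I(K(KS))S
  step 1: K(KS)S
  step 2: KS

Term B:
  start: K(KS)S
  step 1: KS

Answer: SAME — A ⇓ KS, B ⇓ KS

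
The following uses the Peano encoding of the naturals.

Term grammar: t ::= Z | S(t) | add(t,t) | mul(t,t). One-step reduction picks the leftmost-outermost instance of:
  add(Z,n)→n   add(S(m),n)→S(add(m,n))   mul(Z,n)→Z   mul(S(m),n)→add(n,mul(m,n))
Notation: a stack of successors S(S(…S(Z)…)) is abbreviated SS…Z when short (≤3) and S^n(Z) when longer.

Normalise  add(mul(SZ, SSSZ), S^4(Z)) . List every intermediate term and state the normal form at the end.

  start: add(mul(SZ, SSSZ), S^4(Z))
  step 1: add(add(SSSZ, mul(Z, SSSZ)), S^4(Z))
  step 2: add(S(add(SSZ, mul(Z, SSSZ))), S^4(Z))
  step 3: S(add(add(SSZ, mul(Z, SSSZ)), S^4(Z)))
  step 4: S(add(S(add(SZ, mul(Z, SSSZ))), S^4(Z)))
  step 5: S(S(add(add(SZ, mul(Z, SSSZ)), S^4(Z))))
  step 6: S(S(add(S(add(Z, mul(Z, SSSZ))), S^4(Z))))
  step 7: S(S(S(add(add(Z, mul(Z, SSSZ)), S^4(Z)))))
  step 8: S(S(S(add(mul(Z, SSSZ), S^4(Z)))))
  step 9: S(S(S(add(Z, S^4(Z)))))
  step 10: S^7(Z)

Answer: normal form = S^7(Z)  (in 10 steps)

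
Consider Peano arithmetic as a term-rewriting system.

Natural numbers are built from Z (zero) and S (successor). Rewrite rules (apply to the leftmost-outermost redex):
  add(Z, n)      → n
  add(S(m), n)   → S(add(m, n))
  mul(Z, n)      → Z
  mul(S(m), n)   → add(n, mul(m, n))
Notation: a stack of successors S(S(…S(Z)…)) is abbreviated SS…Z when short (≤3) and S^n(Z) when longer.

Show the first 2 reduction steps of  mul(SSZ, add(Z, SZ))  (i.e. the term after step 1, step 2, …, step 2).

  start: mul(SSZ, add(Z, SZ))
  [1] add(add(Z, SZ), mul(SZ, add(Z, SZ)))
  [2] add(SZ, mul(SZ, add(Z, SZ)))

Answer: after 2 steps: add(SZ, mul(SZ, add(Z, SZ)))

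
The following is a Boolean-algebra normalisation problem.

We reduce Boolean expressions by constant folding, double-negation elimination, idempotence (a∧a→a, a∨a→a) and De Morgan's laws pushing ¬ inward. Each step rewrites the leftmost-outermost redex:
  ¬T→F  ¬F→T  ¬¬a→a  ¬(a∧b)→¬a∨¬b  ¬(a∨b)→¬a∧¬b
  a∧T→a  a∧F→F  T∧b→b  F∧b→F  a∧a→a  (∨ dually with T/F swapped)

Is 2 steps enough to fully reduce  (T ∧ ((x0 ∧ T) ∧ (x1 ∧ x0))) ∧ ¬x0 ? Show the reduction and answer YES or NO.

  start: (T ∧ ((x0 ∧ T) ∧ (x1 ∧ x0))) ∧ ¬x0
  [1] ((x0 ∧ T) ∧ (x1 ∧ x0)) ∧ ¬x0
  [2] (x0 ∧ (x1 ∧ x0)) ∧ ¬x0

Answer: YES — reaches normal form (x0 ∧ (x1 ∧ x0)) ∧ ¬x0 in 2 ≤ 2 steps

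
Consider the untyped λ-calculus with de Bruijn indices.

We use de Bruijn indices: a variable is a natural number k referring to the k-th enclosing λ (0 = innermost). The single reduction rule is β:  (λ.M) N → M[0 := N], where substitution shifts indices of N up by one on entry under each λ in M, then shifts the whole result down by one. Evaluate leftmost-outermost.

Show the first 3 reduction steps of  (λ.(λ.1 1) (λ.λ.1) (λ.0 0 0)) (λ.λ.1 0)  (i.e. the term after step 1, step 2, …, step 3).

Answer: after 3 steps: (λ.(λ.λ.1 0) 0) (λ.0 0 0)

Reduction:
  start: (λ.(λ.1 1) (λ.λ.1) (λ.0 0 0)) (λ.λ.1 0)
  [1] (λ.(λ.λ.1 0) (λ.λ.1 0)) (λ.λ.1) (λ.0 0 0)
  [2] (λ.λ.1 0) (λ.λ.1 0) (λ.0 0 0)
  [3] (λ.(λ.λ.1 0) 0) (λ.0 0 0)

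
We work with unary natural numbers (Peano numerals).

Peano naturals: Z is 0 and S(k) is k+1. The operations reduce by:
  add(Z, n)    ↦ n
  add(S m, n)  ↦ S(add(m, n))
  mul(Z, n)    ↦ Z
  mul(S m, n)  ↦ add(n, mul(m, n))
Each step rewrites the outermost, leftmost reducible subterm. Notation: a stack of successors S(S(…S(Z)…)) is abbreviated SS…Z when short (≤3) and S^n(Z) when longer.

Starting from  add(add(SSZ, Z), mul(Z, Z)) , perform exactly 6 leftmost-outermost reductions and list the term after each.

Answer: after 6 steps: S(S(mul(Z, Z)))

Working:
  start: add(add(SSZ, Z), mul(Z, Z))
  [1] add(S(add(SZ, Z)), mul(Z, Z))
  [2] S(add(add(SZ, Z), mul(Z, Z)))
  [3] S(add(S(add(Z, Z)), mul(Z, Z)))
  [4] S(S(add(add(Z, Z), mul(Z, Z))))
  [5] S(S(add(Z, mul(Z, Z))))
  [6] S(S(mul(Z, Z)))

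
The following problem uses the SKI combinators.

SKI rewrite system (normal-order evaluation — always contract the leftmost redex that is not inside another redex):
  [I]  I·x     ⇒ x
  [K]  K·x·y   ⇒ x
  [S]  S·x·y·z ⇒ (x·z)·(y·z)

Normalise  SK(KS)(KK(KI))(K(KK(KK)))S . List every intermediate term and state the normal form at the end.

Answer: normal form = KK  (in 5 steps)

Derivation:
  start: SK(KS)(KK(KI))(K(KK(KK)))S
  [1] K(KK(KI))(KS(KK(KI)))(K(KK(KK)))S
  [2] KK(KI)(K(KK(KK)))S
  [3] K(K(KK(KK)))S
  [4] K(KK(KK))
  [5] KK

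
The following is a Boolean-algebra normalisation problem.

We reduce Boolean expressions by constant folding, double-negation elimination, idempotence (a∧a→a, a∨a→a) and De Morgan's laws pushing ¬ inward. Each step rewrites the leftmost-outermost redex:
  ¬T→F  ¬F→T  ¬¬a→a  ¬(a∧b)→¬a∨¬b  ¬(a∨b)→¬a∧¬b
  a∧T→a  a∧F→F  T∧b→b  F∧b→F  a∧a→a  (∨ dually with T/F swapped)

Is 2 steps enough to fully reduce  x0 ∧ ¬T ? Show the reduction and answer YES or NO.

  start: x0 ∧ ¬T
  →1  x0 ∧ F
  →2  F

Answer: YES — reaches normal form F in 2 ≤ 2 steps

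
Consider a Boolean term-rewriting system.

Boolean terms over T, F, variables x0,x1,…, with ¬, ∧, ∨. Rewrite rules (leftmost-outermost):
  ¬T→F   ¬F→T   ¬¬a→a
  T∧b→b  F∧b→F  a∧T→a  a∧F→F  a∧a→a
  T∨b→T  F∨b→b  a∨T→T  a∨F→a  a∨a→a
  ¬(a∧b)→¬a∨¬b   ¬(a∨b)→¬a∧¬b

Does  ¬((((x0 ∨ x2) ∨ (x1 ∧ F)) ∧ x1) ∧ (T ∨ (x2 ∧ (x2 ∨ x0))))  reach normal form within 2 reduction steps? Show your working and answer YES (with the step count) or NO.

Answer: NO — after 2 steps the term is (¬((x0 ∨ x2) ∨ (x1 ∧ F)) ∨ ¬x1) ∨ ¬(T ∨ (x2 ∧ (x2 ∨ x0))), not yet normal

Derivation:
  start: ¬((((x0 ∨ x2) ∨ (x1 ∧ F)) ∧ x1) ∧ (T ∨ (x2 ∧ (x2 ∨ x0))))
  step 1: ¬(((x0 ∨ x2) ∨ (x1 ∧ F)) ∧ x1) ∨ ¬(T ∨ (x2 ∧ (x2 ∨ x0)))
  step 2: (¬((x0 ∨ x2) ∨ (x1 ∧ F)) ∨ ¬x1) ∨ ¬(T ∨ (x2 ∧ (x2 ∨ x0)))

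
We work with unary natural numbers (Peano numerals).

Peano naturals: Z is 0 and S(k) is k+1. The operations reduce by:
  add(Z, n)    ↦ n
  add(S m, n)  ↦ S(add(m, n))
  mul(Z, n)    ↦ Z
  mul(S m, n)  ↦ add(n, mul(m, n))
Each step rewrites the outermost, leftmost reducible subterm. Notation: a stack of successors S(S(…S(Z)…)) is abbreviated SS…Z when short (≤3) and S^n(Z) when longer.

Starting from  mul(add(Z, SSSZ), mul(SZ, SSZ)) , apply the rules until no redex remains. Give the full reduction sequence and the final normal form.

Answer: normal form = S^6(Z)  (in 29 steps)

Reduction:
  start: mul(add(Z, SSSZ), mul(SZ, SSZ))
  [1] mul(SSSZ, mul(SZ, SSZ))
  [2] add(mul(SZ, SSZ), mul(SSZ, mul(SZ, SSZ)))
  [3] add(add(SSZ, mul(Z, SSZ)), mul(SSZ, mul(SZ, SSZ)))
  [4] add(S(add(SZ, mul(Z, SSZ))), mul(SSZ, mul(SZ, SSZ)))
  [5] S(add(add(SZ, mul(Z, SSZ)), mul(SSZ, mul(SZ, SSZ))))
  [6] S(add(S(add(Z, mul(Z, SSZ))), mul(SSZ, mul(SZ, SSZ))))
  [7] S(S(add(add(Z, mul(Z, SSZ)), mul(SSZ, mul(SZ, SSZ)))))
  [8] S(S(add(mul(Z, SSZ), mul(SSZ, mul(SZ, SSZ)))))
  [9] S(S(add(Z, mul(SSZ, mul(SZ, SSZ)))))
  [10] S(S(mul(SSZ, mul(SZ, SSZ))))
  [11] S(S(add(mul(SZ, SSZ), mul(SZ, mul(SZ, SSZ)))))
  [12] S(S(add(add(SSZ, mul(Z, SSZ)), mul(SZ, mul(SZ, SSZ)))))
  [13] S(S(add(S(add(SZ, mul(Z, SSZ))), mul(SZ, mul(SZ, SSZ)))))
  [14] S(S(S(add(add(SZ, mul(Z, SSZ)), mul(SZ, mul(SZ, SSZ))))))
  [15] S(S(S(add(S(add(Z, mul(Z, SSZ))), mul(SZ, mul(SZ, SSZ))))))
  [16] S(S(S(S(add(add(Z, mul(Z, SSZ)), mul(SZ, mul(SZ, SSZ)))))))
  [17] S(S(S(S(add(mul(Z, SSZ), mul(SZ, mul(SZ, SSZ)))))))
  [18] S(S(S(S(add(Z, mul(SZ, mul(SZ, SSZ)))))))
  [19] S(S(S(S(mul(SZ, mul(SZ, SSZ))))))
  [20] S(S(S(S(add(mul(SZ, SSZ), mul(Z, mul(SZ, SSZ)))))))
  [21] S(S(S(S(add(add(SSZ, mul(Z, SSZ)), mul(Z, mul(SZ, SSZ)))))))
  [22] S(S(S(S(add(S(add(SZ, mul(Z, SSZ))), mul(Z, mul(SZ, SSZ)))))))
  [23] S(S(S(S(S(add(add(SZ, mul(Z, SSZ)), mul(Z, mul(SZ, SSZ))))))))
  [24] S(S(S(S(S(add(S(add(Z, mul(Z, SSZ))), mul(Z, mul(SZ, SSZ))))))))
  [25] S(S(S(S(S(S(add(add(Z, mul(Z, SSZ)), mul(Z, mul(SZ, SSZ)))))))))
  [26] S(S(S(S(S(S(add(mul(Z, SSZ), mul(Z, mul(SZ, SSZ)))))))))
  [27] S(S(S(S(S(S(add(Z, mul(Z, mul(SZ, SSZ)))))))))
  [28] S(S(S(S(S(S(mul(Z, mul(SZ, SSZ))))))))
  [29] S^6(Z)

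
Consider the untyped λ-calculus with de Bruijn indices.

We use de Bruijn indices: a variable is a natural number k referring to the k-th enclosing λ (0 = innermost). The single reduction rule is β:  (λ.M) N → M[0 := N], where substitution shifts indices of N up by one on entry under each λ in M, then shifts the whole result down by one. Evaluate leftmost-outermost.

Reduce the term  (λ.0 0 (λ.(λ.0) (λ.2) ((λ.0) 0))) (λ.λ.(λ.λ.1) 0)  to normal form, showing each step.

  start: (λ.0 0 (λ.(λ.0) (λ.2) ((λ.0) 0))) (λ.λ.(λ.λ.1) 0)
  step 1: (λ.λ.(λ.λ.1) 0) (λ.λ.(λ.λ.1) 0) (λ.(λ.0) (λ.λ.λ.(λ.λ.1) 0) ((λ.0) 0))
  step 2: (λ.(λ.λ.1) 0) (λ.(λ.0) (λ.λ.λ.(λ.λ.1) 0) ((λ.0) 0))
  step 3: (λ.λ.1) (λ.(λ.0) (λ.λ.λ.(λ.λ.1) 0) ((λ.0) 0))
  step 4: λ.λ.(λ.0) (λ.λ.λ.(λ.λ.1) 0) ((λ.0) 0)
  step 5: λ.λ.(λ.λ.λ.(λ.λ.1) 0) ((λ.0) 0)
  step 6: λ.λ.λ.λ.(λ.λ.1) 0
  step 7: λ.λ.λ.λ.λ.1

Answer: normal form = λ.λ.λ.λ.λ.1  (in 7 steps)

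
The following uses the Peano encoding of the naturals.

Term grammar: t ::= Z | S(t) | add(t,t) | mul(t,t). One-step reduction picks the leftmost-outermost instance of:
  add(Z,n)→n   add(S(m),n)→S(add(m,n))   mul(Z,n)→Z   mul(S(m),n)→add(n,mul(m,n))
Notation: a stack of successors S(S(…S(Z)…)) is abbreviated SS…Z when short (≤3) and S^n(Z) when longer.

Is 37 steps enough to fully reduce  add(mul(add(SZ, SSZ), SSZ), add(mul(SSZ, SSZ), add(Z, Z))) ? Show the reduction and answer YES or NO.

  start: add(mul(add(SZ, SSZ), SSZ), add(mul(SSZ, SSZ), add(Z, Z)))
  [1] add(mul(S(add(Z, SSZ)), SSZ), add(mul(SSZ, SSZ), add(Z, Z)))
  [2] add(add(SSZ, mul(add(Z, SSZ), SSZ)), add(mul(SSZ, SSZ), add(Z, Z)))
  [3] add(S(add(SZ, mul(add(Z, SSZ), SSZ))), add(mul(SSZ, SSZ), add(Z, Z)))
  [4] S(add(add(SZ, mul(add(Z, SSZ), SSZ)), add(mul(SSZ, SSZ), add(Z, Z))))
  [5] S(add(S(add(Z, mul(add(Z, SSZ), SSZ))), add(mul(SSZ, SSZ), add(Z, Z))))
  [6] S(S(add(add(Z, mul(add(Z, SSZ), SSZ)), add(mul(SSZ, SSZ), add(Z, Z)))))
  [7] S(S(add(mul(add(Z, SSZ), SSZ), add(mul(SSZ, SSZ), add(Z, Z)))))
  [8] S(S(add(mul(SSZ, SSZ), add(mul(SSZ, SSZ), add(Z, Z)))))
  [9] S(S(add(add(SSZ, mul(SZ, SSZ)), add(mul(SSZ, SSZ), add(Z, Z)))))
  [10] S(S(add(S(add(SZ, mul(SZ, SSZ))), add(mul(SSZ, SSZ), add(Z, Z)))))
  [11] S(S(S(add(add(SZ, mul(SZ, SSZ)), add(mul(SSZ, SSZ), add(Z, Z))))))
  [12] S(S(S(add(S(add(Z, mul(SZ, SSZ))), add(mul(SSZ, SSZ), add(Z, Z))))))
  [13] S(S(S(S(add(add(Z, mul(SZ, SSZ)), add(mul(SSZ, SSZ), add(Z, Z)))))))
  [14] S(S(S(S(add(mul(SZ, SSZ), add(mul(SSZ, SSZ), add(Z, Z)))))))
  [15] S(S(S(S(add(add(SSZ, mul(Z, SSZ)), add(mul(SSZ, SSZ), add(Z, Z)))))))
  [16] S(S(S(S(add(S(add(SZ, mul(Z, SSZ))), add(mul(SSZ, SSZ), add(Z, Z)))))))
  [17] S(S(S(S(S(add(add(SZ, mul(Z, SSZ)), add(mul(SSZ, SSZ), add(Z, Z))))))))
  [18] S(S(S(S(S(add(S(add(Z, mul(Z, SSZ))), add(mul(SSZ, SSZ), add(Z, Z))))))))
  [19] S(S(S(S(S(S(add(add(Z, mul(Z, SSZ)), add(mul(SSZ, SSZ), add(Z, Z)))))))))
  [20] S(S(S(S(S(S(add(mul(Z, SSZ), add(mul(SSZ, SSZ), add(Z, Z)))))))))
  [21] S(S(S(S(S(S(add(Z, add(mul(SSZ, SSZ), add(Z, Z)))))))))
  [22] S(S(S(S(S(S(add(mul(SSZ, SSZ), add(Z, Z))))))))
  [23] S(S(S(S(S(S(add(add(SSZ, mul(SZ, SSZ)), add(Z, Z))))))))
  [24] S(S(S(S(S(S(add(S(add(SZ, mul(SZ, SSZ))), add(Z, Z))))))))
  [25] S(S(S(S(S(S(S(add(add(SZ, mul(SZ, SSZ)), add(Z, Z)))))))))
  [26] S(S(S(S(S(S(S(add(S(add(Z, mul(SZ, SSZ))), add(Z, Z)))))))))
  [27] S(S(S(S(S(S(S(S(add(add(Z, mul(SZ, SSZ)), add(Z, Z))))))))))
  [28] S(S(S(S(S(S(S(S(add(mul(SZ, SSZ), add(Z, Z))))))))))
  [29] S(S(S(S(S(S(S(S(add(add(SSZ, mul(Z, SSZ)), add(Z, Z))))))))))
  [30] S(S(S(S(S(S(S(S(add(S(add(SZ, mul(Z, SSZ))), add(Z, Z))))))))))
  [31] S(S(S(S(S(S(S(S(S(add(add(SZ, mul(Z, SSZ)), add(Z, Z)))))))))))
  [32] S(S(S(S(S(S(S(S(S(add(S(add(Z, mul(Z, SSZ))), add(Z, Z)))))))))))
  [33] S(S(S(S(S(S(S(S(S(S(add(add(Z, mul(Z, SSZ)), add(Z, Z))))))))))))
  [34] S(S(S(S(S(S(S(S(S(S(add(mul(Z, SSZ), add(Z, Z))))))))))))
  [35] S(S(S(S(S(S(S(S(S(S(add(Z, add(Z, Z))))))))))))
  [36] S(S(S(S(S(S(S(S(S(S(add(Z, Z)))))))))))
  [37] S^10(Z)

Answer: YES — reaches normal form S^10(Z) in 37 ≤ 37 steps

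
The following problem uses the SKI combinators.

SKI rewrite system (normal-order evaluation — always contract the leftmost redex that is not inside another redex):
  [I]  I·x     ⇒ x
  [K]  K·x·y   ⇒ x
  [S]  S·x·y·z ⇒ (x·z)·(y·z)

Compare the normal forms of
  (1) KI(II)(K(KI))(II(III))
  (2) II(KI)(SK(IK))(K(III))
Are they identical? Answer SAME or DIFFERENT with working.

Answer: SAME — A ⇓ KI, B ⇓ KI

Reduction:
Term A:
  start: KI(II)(K(KI))(II(III))
  step 1: I(K(KI))(II(III))
  step 2: K(KI)(II(III))
  step 3: KI

Term B:
  start: II(KI)(SK(IK))(K(III))
  step 1: I(KI)(SK(IK))(K(III))
  step 2: KI(SK(IK))(K(III))
  step 3: I(K(III))
  step 4: K(III)
  step 5: K(II)
  step 6: KI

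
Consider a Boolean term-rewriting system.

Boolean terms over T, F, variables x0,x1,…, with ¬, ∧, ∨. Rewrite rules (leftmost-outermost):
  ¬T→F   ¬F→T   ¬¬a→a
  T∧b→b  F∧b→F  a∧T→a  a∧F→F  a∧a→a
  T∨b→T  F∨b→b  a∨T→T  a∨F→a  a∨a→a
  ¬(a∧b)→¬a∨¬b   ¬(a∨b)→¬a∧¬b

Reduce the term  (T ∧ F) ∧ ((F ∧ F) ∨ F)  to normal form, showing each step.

  start: (T ∧ F) ∧ ((F ∧ F) ∨ F)
  step 1: F ∧ ((F ∧ F) ∨ F)
  step 2: F

Answer: normal form = F  (in 2 steps)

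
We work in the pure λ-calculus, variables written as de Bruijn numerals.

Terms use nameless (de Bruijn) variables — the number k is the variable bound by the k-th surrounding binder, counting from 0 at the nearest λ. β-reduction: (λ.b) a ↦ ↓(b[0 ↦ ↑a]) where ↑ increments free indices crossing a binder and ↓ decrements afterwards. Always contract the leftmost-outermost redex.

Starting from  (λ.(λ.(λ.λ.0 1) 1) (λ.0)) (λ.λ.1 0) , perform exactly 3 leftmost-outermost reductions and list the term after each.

Answer: after 3 steps: λ.0 (λ.λ.1 0)

Working:
  start: (λ.(λ.(λ.λ.0 1) 1) (λ.0)) (λ.λ.1 0)
  →1  (λ.(λ.λ.0 1) (λ.λ.1 0)) (λ.0)
  →2  (λ.λ.0 1) (λ.λ.1 0)
  →3  λ.0 (λ.λ.1 0)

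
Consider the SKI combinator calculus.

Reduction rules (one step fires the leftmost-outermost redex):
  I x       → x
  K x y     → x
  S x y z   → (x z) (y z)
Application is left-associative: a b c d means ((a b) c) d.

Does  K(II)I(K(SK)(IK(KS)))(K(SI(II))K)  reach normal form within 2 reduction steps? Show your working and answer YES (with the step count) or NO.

Answer: NO — after 2 steps the term is I(K(SK)(IK(KS)))(K(SI(II))K), not yet normal

Working:
  start: K(II)I(K(SK)(IK(KS)))(K(SI(II))K)
  →1  II(K(SK)(IK(KS)))(K(SI(II))K)
  →2  I(K(SK)(IK(KS)))(K(SI(II))K)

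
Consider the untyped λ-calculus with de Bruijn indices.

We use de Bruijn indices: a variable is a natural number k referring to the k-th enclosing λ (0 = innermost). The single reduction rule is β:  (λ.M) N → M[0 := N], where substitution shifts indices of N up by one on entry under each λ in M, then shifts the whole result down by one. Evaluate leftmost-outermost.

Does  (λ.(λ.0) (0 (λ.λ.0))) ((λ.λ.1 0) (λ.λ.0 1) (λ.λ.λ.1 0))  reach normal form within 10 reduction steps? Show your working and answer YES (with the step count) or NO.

Answer: YES — reaches normal form λ.0 in 7 ≤ 10 steps

Derivation:
  start: (λ.(λ.0) (0 (λ.λ.0))) ((λ.λ.1 0) (λ.λ.0 1) (λ.λ.λ.1 0))
  [1] (λ.0) ((λ.λ.1 0) (λ.λ.0 1) (λ.λ.λ.1 0) (λ.λ.0))
  [2] (λ.λ.1 0) (λ.λ.0 1) (λ.λ.λ.1 0) (λ.λ.0)
  [3] (λ.(λ.λ.0 1) 0) (λ.λ.λ.1 0) (λ.λ.0)
  [4] (λ.λ.0 1) (λ.λ.λ.1 0) (λ.λ.0)
  [5] (λ.0 (λ.λ.λ.1 0)) (λ.λ.0)
  [6] (λ.λ.0) (λ.λ.λ.1 0)
  [7] λ.0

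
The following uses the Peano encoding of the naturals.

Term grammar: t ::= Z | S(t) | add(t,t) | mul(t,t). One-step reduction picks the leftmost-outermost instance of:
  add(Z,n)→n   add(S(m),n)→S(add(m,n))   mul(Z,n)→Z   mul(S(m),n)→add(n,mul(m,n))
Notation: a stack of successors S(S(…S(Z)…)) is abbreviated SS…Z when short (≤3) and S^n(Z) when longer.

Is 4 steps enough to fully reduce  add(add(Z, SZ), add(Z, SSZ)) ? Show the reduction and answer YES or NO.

Answer: YES — reaches normal form SSSZ in 4 ≤ 4 steps

Working:
  start: add(add(Z, SZ), add(Z, SSZ))
  →1  add(SZ, add(Z, SSZ))
  →2  S(add(Z, add(Z, SSZ)))
  →3  S(add(Z, SSZ))
  →4  SSSZ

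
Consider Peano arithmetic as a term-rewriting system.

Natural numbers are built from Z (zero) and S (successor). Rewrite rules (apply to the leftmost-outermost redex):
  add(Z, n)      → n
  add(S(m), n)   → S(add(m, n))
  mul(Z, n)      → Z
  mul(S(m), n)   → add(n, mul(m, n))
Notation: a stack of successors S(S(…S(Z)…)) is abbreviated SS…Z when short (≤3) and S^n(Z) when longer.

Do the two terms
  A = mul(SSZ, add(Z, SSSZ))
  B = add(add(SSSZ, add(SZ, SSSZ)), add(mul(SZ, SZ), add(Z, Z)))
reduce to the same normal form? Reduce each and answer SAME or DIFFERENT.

Answer: DIFFERENT — A ⇓ S^6(Z), B ⇓ S^8(Z)

Reduction:
Term A:
  start: mul(SSZ, add(Z, SSSZ))
  [1] add(add(Z, SSSZ), mul(SZ, add(Z, SSSZ)))
  [2] add(SSSZ, mul(SZ, add(Z, SSSZ)))
  [3] S(add(SSZ, mul(SZ, add(Z, SSSZ))))
  [4] S(S(add(SZ, mul(SZ, add(Z, SSSZ)))))
  [5] S(S(S(add(Z, mul(SZ, add(Z, SSSZ))))))
  [6] S(S(S(mul(SZ, add(Z, SSSZ)))))
  [7] S(S(S(add(add(Z, SSSZ), mul(Z, add(Z, SSSZ))))))
  [8] S(S(S(add(SSSZ, mul(Z, add(Z, SSSZ))))))
  [9] S(S(S(S(add(SSZ, mul(Z, add(Z, SSSZ)))))))
  [10] S(S(S(S(S(add(SZ, mul(Z, add(Z, SSSZ))))))))
  [11] S(S(S(S(S(S(add(Z, mul(Z, add(Z, SSSZ)))))))))
  [12] S(S(S(S(S(S(mul(Z, add(Z, SSSZ))))))))
  [13] S^6(Z)

Term B:
  start: add(add(SSSZ, add(SZ, SSSZ)), add(mul(SZ, SZ), add(Z, Z)))
  [1] add(S(add(SSZ, add(SZ, SSSZ))), add(mul(SZ, SZ), add(Z, Z)))
  [2] S(add(add(SSZ, add(SZ, SSSZ)), add(mul(SZ, SZ), add(Z, Z))))
  [3] S(add(S(add(SZ, add(SZ, SSSZ))), add(mul(SZ, SZ), add(Z, Z))))
  [4] S(S(add(add(SZ, add(SZ, SSSZ)), add(mul(SZ, SZ), add(Z, Z)))))
  [5] S(S(add(S(add(Z, add(SZ, SSSZ))), add(mul(SZ, SZ), add(Z, Z)))))
  [6] S(S(S(add(add(Z, add(SZ, SSSZ)), add(mul(SZ, SZ), add(Z, Z))))))
  [7] S(S(S(add(add(SZ, SSSZ), add(mul(SZ, SZ), add(Z, Z))))))
  [8] S(S(S(add(S(add(Z, SSSZ)), add(mul(SZ, SZ), add(Z, Z))))))
  [9] S(S(S(S(add(add(Z, SSSZ), add(mul(SZ, SZ), add(Z, Z)))))))
  [10] S(S(S(S(add(SSSZ, add(mul(SZ, SZ), add(Z, Z)))))))
  [11] S(S(S(S(S(add(SSZ, add(mul(SZ, SZ), add(Z, Z))))))))
  [12] S(S(S(S(S(S(add(SZ, add(mul(SZ, SZ), add(Z, Z)))))))))
  [13] S(S(S(S(S(S(S(add(Z, add(mul(SZ, SZ), add(Z, Z))))))))))
  [14] S(S(S(S(S(S(S(add(mul(SZ, SZ), add(Z, Z)))))))))
  [15] S(S(S(S(S(S(S(add(add(SZ, mul(Z, SZ)), add(Z, Z)))))))))
  [16] S(S(S(S(S(S(S(add(S(add(Z, mul(Z, SZ))), add(Z, Z)))))))))
  [17] S(S(S(S(S(S(S(S(add(add(Z, mul(Z, SZ)), add(Z, Z))))))))))
  [18] S(S(S(S(S(S(S(S(add(mul(Z, SZ), add(Z, Z))))))))))
  [19] S(S(S(S(S(S(S(S(add(Z, add(Z, Z))))))))))
  [20] S(S(S(S(S(S(S(S(add(Z, Z)))))))))
  [21] S^8(Z)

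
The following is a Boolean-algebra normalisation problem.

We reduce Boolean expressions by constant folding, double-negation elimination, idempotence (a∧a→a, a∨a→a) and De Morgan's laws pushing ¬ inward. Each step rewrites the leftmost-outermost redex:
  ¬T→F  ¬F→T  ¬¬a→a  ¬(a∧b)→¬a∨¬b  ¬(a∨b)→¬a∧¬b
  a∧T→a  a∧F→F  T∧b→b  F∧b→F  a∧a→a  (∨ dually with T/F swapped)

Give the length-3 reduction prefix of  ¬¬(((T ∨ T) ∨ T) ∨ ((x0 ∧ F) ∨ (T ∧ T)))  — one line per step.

Answer: after 3 steps: T

Reduction:
  start: ¬¬(((T ∨ T) ∨ T) ∨ ((x0 ∧ F) ∨ (T ∧ T)))
  [1] ((T ∨ T) ∨ T) ∨ ((x0 ∧ F) ∨ (T ∧ T))
  [2] T ∨ ((x0 ∧ F) ∨ (T ∧ T))
  [3] T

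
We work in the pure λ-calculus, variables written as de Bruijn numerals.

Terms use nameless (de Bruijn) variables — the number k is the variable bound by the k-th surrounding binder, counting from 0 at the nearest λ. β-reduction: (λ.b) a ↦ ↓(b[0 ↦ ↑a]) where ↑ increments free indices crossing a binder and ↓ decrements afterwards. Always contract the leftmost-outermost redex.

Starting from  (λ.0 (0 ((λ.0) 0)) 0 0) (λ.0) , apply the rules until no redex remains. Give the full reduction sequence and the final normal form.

  start: (λ.0 (0 ((λ.0) 0)) 0 0) (λ.0)
  →1  (λ.0) ((λ.0) ((λ.0) (λ.0))) (λ.0) (λ.0)
  →2  (λ.0) ((λ.0) (λ.0)) (λ.0) (λ.0)
  →3  (λ.0) (λ.0) (λ.0) (λ.0)
  →4  (λ.0) (λ.0) (λ.0)
  →5  (λ.0) (λ.0)
  →6  λ.0

Answer: normal form = λ.0  (in 6 steps)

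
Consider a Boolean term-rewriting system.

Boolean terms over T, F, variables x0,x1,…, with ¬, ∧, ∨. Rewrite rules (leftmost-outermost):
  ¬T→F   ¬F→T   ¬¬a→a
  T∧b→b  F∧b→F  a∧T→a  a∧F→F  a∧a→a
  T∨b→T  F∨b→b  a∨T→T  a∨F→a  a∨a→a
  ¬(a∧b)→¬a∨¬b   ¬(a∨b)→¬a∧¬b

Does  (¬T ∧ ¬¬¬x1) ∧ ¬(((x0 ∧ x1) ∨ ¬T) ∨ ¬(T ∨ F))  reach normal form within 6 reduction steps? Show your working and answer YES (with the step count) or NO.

  start: (¬T ∧ ¬¬¬x1) ∧ ¬(((x0 ∧ x1) ∨ ¬T) ∨ ¬(T ∨ F))
  →1  (F ∧ ¬¬¬x1) ∧ ¬(((x0 ∧ x1) ∨ ¬T) ∨ ¬(T ∨ F))
  →2  F ∧ ¬(((x0 ∧ x1) ∨ ¬T) ∨ ¬(T ∨ F))
  →3  F

Answer: YES — reaches normal form F in 3 ≤ 6 steps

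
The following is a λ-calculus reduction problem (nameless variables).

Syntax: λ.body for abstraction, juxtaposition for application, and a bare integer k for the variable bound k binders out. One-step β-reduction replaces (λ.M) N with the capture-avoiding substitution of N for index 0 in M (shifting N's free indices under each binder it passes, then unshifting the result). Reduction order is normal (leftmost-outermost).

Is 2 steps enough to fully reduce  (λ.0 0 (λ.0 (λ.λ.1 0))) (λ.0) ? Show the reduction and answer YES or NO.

Answer: NO — after 2 steps the term is (λ.0) (λ.0 (λ.λ.1 0)), not yet normal

Derivation:
  start: (λ.0 0 (λ.0 (λ.λ.1 0))) (λ.0)
  [1] (λ.0) (λ.0) (λ.0 (λ.λ.1 0))
  [2] (λ.0) (λ.0 (λ.λ.1 0))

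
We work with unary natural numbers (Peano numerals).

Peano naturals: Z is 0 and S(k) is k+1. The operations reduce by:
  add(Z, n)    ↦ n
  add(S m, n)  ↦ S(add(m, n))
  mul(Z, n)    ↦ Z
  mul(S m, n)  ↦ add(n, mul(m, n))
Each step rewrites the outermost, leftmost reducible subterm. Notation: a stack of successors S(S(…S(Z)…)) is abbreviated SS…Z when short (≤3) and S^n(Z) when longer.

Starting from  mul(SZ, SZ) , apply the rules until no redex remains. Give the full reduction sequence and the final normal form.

  start: mul(SZ, SZ)
  step 1: add(SZ, mul(Z, SZ))
  step 2: S(add(Z, mul(Z, SZ)))
  step 3: S(mul(Z, SZ))
  step 4: SZ

Answer: normal form = SZ  (in 4 steps)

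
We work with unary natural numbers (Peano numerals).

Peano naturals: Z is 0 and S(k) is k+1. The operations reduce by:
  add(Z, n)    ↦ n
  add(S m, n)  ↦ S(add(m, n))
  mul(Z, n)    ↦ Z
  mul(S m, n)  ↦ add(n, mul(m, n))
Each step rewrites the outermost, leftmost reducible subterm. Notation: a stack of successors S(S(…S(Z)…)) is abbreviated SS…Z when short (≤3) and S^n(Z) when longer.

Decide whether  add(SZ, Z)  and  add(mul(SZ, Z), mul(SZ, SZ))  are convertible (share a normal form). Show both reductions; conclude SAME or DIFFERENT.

Term A:
  start: add(SZ, Z)
  →1  S(add(Z, Z))
  →2  SZ

Term B:
  start: add(mul(SZ, Z), mul(SZ, SZ))
  →1  add(add(Z, mul(Z, Z)), mul(SZ, SZ))
  →2  add(mul(Z, Z), mul(SZ, SZ))
  →3  add(Z, mul(SZ, SZ))
  →4  mul(SZ, SZ)
  →5  add(SZ, mul(Z, SZ))
  →6  S(add(Z, mul(Z, SZ)))
  →7  S(mul(Z, SZ))
  →8  SZ

Answer: SAME — A ⇓ SZ, B ⇓ SZ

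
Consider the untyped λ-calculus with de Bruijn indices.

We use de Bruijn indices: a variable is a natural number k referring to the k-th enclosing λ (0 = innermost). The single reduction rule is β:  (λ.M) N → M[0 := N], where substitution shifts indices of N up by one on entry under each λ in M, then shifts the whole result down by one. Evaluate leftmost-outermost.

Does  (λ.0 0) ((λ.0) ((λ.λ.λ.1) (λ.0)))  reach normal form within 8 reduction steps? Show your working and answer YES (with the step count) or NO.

Answer: YES — reaches normal form λ.λ.λ.1 in 6 ≤ 8 steps

Reduction:
  start: (λ.0 0) ((λ.0) ((λ.λ.λ.1) (λ.0)))
  [1] (λ.0) ((λ.λ.λ.1) (λ.0)) ((λ.0) ((λ.λ.λ.1) (λ.0)))
  [2] (λ.λ.λ.1) (λ.0) ((λ.0) ((λ.λ.λ.1) (λ.0)))
  [3] (λ.λ.1) ((λ.0) ((λ.λ.λ.1) (λ.0)))
  [4] λ.(λ.0) ((λ.λ.λ.1) (λ.0))
  [5] λ.(λ.λ.λ.1) (λ.0)
  [6] λ.λ.λ.1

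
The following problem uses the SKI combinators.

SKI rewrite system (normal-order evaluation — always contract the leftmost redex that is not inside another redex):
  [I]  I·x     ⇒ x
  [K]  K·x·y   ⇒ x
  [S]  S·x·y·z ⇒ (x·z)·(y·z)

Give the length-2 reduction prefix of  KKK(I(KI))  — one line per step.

  start: KKK(I(KI))
  step 1: K(I(KI))
  step 2: K(KI)

Answer: after 2 steps: K(KI)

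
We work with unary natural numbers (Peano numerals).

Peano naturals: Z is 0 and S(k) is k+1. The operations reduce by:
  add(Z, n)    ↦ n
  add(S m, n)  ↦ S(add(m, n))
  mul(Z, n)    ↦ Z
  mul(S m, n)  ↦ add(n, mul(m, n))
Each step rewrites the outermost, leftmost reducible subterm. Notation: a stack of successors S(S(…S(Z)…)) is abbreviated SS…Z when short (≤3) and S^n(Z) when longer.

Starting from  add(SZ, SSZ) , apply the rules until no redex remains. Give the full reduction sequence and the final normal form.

  start: add(SZ, SSZ)
  →1  S(add(Z, SSZ))
  →2  SSSZ

Answer: normal form = SSSZ  (in 2 steps)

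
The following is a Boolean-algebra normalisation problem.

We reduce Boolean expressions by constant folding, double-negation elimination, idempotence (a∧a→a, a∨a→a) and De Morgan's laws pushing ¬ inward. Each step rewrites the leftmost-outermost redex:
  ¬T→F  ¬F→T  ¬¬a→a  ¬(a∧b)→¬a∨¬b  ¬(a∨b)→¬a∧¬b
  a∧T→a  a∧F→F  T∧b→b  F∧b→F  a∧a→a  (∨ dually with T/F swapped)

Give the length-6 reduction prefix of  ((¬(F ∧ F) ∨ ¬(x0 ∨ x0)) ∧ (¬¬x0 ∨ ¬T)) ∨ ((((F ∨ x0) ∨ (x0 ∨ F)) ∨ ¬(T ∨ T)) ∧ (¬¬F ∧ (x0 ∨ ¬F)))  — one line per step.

  start: ((¬(F ∧ F) ∨ ¬(x0 ∨ x0)) ∧ (¬¬x0 ∨ ¬T)) ∨ ((((F ∨ x0) ∨ (x0 ∨ F)) ∨ ¬(T ∨ T)) ∧ (¬¬F ∧ (x0 ∨ ¬F)))
  [1] (((¬F ∨ ¬F) ∨ ¬(x0 ∨ x0)) ∧ (¬¬x0 ∨ ¬T)) ∨ ((((F ∨ x0) ∨ (x0 ∨ F)) ∨ ¬(T ∨ T)) ∧ (¬¬F ∧ (x0 ∨ ¬F)))
  [2] ((¬F ∨ ¬(x0 ∨ x0)) ∧ (¬¬x0 ∨ ¬T)) ∨ ((((F ∨ x0) ∨ (x0 ∨ F)) ∨ ¬(T ∨ T)) ∧ (¬¬F ∧ (x0 ∨ ¬F)))
  [3] ((T ∨ ¬(x0 ∨ x0)) ∧ (¬¬x0 ∨ ¬T)) ∨ ((((F ∨ x0) ∨ (x0 ∨ F)) ∨ ¬(T ∨ T)) ∧ (¬¬F ∧ (x0 ∨ ¬F)))
  [4] (T ∧ (¬¬x0 ∨ ¬T)) ∨ ((((F ∨ x0) ∨ (x0 ∨ F)) ∨ ¬(T ∨ T)) ∧ (¬¬F ∧ (x0 ∨ ¬F)))
  [5] (¬¬x0 ∨ ¬T) ∨ ((((F ∨ x0) ∨ (x0 ∨ F)) ∨ ¬(T ∨ T)) ∧ (¬¬F ∧ (x0 ∨ ¬F)))
  [6] (x0 ∨ ¬T) ∨ ((((F ∨ x0) ∨ (x0 ∨ F)) ∨ ¬(T ∨ T)) ∧ (¬¬F ∧ (x0 ∨ ¬F)))

Answer: after 6 steps: (x0 ∨ ¬T) ∨ ((((F ∨ x0) ∨ (x0 ∨ F)) ∨ ¬(T ∨ T)) ∧ (¬¬F ∧ (x0 ∨ ¬F)))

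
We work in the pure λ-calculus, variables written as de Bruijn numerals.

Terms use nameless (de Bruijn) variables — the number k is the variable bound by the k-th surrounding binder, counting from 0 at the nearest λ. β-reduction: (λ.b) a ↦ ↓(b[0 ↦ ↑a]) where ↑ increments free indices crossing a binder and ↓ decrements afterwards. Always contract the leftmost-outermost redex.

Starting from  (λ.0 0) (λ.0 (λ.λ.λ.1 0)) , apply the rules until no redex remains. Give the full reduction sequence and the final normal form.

  start: (λ.0 0) (λ.0 (λ.λ.λ.1 0))
  step 1: (λ.0 (λ.λ.λ.1 0)) (λ.0 (λ.λ.λ.1 0))
  step 2: (λ.0 (λ.λ.λ.1 0)) (λ.λ.λ.1 0)
  step 3: (λ.λ.λ.1 0) (λ.λ.λ.1 0)
  step 4: λ.λ.1 0

Answer: normal form = λ.λ.1 0  (in 4 steps)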